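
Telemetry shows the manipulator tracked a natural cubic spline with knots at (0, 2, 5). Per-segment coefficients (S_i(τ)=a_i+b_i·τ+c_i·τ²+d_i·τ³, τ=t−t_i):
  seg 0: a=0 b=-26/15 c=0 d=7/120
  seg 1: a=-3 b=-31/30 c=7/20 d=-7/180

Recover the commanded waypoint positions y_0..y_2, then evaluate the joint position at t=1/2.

y_0 = S_0(0) = a_0 = 0
y_1 = S_1(0) = a_1 = -3
y_2 = S_1(3) = -4
t_q=1/2 is in segment 0 (τ=1/2); S_0(τ)=-55/64

y_0=0 y_1=-3 y_2=-4
S(1/2) = -55/64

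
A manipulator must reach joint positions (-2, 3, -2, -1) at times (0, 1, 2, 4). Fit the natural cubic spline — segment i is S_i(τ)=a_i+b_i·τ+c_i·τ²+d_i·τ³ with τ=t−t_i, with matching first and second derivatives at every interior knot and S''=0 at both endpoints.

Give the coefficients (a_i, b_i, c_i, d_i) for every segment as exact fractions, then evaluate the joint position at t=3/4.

  seg 0: a=-2 b=361/46 c=0 d=-131/46
  seg 1: a=3 b=-16/23 c=-393/46 d=195/46
  seg 2: a=-2 b=-233/46 c=96/23 d=-16/23
S(3/4) = 7903/2944

Δ: Δ0=5, Δ1=-5, Δ2=1/2
row 1: diag=4, rhs=-60; c'=1/4, d'=-15
row 2: denom=6−1·1/4=23/4; d'=(33−1·-15)/(23/4)=192/23
back: M2=192/23
back: M1=-15−1/4·192/23=-393/23
M: M0=0, M1=-393/23, M2=192/23, M3=0
seg 0: a=-2, c=M0/2=0, d=(M1−M0)/(6·1)=-131/46, b=Δ0−h0·(2M0+M1)/6=361/46
seg 1: a=3, c=M1/2=-393/46, d=(M2−M1)/(6·1)=195/46, b=Δ1−h1·(2M1+M2)/6=-16/23
seg 2: a=-2, c=M2/2=96/23, d=(M3−M2)/(6·2)=-16/23, b=Δ2−h2·(2M2+M3)/6=-233/46
t_q=3/4 → seg 0, τ=3/4; S=-2+361/46·τ+0·τ²+-131/46·τ³=7903/2944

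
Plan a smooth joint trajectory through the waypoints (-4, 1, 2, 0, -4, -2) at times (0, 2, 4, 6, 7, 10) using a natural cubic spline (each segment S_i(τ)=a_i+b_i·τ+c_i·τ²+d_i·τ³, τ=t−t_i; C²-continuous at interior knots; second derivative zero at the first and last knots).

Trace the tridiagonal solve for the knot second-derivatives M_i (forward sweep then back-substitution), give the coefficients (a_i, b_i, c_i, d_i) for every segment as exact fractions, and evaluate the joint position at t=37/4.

Δ: Δ0=5/2, Δ1=1/2, Δ2=-1, Δ3=-4, Δ4=2/3
row 1: diag=8, rhs=-12; c'=1/4, d'=-3/2
row 2: denom=8−2·1/4=15/2; d'=(-9−2·-3/2)/(15/2)=-4/5
row 3: denom=6−2·4/15=82/15; d'=(-18−2·-4/5)/(82/15)=-3
row 4: denom=8−1·15/82=641/82; d'=(28−1·-3)/(641/82)=2542/641
back: M4=2542/641
back: M3=-3−15/82·2542/641=-2388/641
back: M2=-4/5−4/15·-2388/641=124/641
back: M1=-3/2−1/4·124/641=-1985/1282
M: M0=0, M1=-1985/1282, M2=124/641, M3=-2388/641, M4=2542/641, M5=0
seg 0: a=-4, c=M0/2=0, d=(M1−M0)/(6·2)=-1985/15384, b=Δ0−h0·(2M0+M1)/6=5800/1923
seg 1: a=1, c=M1/2=-1985/2564, d=(M2−M1)/(6·2)=2233/15384, b=Δ1−h1·(2M1+M2)/6=5645/3846
seg 2: a=2, c=M2/2=62/641, d=(M3−M2)/(6·2)=-628/1923, b=Δ2−h2·(2M2+M3)/6=217/1923
seg 3: a=0, c=M3/2=-1194/641, d=(M4−M3)/(6·1)=2465/1923, b=Δ3−h3·(2M3+M4)/6=-6575/1923
seg 4: a=-4, c=M4/2=1271/641, d=(M5−M4)/(6·3)=-1271/5769, b=Δ4−h4·(2M4+M5)/6=-6344/1923
t_q=37/4 → seg 4, τ=9/4; S=-4+-6344/1923·τ+1271/641·τ²+-1271/5769·τ³=-159755/41024

  seg 0: a=-4 b=5800/1923 c=0 d=-1985/15384
  seg 1: a=1 b=5645/3846 c=-1985/2564 d=2233/15384
  seg 2: a=2 b=217/1923 c=62/641 d=-628/1923
  seg 3: a=0 b=-6575/1923 c=-1194/641 d=2465/1923
  seg 4: a=-4 b=-6344/1923 c=1271/641 d=-1271/5769
S(37/4) = -159755/41024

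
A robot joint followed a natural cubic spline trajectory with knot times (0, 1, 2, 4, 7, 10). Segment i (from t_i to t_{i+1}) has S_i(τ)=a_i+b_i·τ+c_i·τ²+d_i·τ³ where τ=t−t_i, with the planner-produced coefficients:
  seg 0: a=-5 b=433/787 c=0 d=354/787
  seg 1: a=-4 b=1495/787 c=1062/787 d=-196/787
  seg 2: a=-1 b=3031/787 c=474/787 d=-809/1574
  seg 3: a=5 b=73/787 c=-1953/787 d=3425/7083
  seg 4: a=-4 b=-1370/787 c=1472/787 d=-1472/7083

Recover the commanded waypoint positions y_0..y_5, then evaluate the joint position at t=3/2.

y_0=-5 y_1=-4 y_2=-1 y_3=5 y_4=-4 y_5=2
S(3/2) = -4319/1574

y_0 = S_0(0) = a_0 = -5
y_1 = S_1(0) = a_1 = -4
y_2 = S_2(0) = a_2 = -1
y_3 = S_3(0) = a_3 = 5
y_4 = S_4(0) = a_4 = -4
y_5 = S_4(3) = 2
t_q=3/2 is in segment 1 (τ=1/2); S_1(τ)=-4319/1574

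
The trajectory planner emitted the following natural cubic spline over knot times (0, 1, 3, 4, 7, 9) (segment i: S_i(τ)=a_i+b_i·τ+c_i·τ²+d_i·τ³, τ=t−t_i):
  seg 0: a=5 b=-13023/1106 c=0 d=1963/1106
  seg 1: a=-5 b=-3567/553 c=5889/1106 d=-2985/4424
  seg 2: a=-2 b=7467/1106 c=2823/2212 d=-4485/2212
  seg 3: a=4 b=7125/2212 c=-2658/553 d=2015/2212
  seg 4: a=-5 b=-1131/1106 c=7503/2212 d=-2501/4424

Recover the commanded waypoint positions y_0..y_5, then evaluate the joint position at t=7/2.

y_0 = S_0(0) = a_0 = 5
y_1 = S_1(0) = a_1 = -5
y_2 = S_2(0) = a_2 = -2
y_3 = S_3(0) = a_3 = 4
y_4 = S_4(0) = a_4 = -5
y_5 = S_4(2) = 2
t_q=7/2 is in segment 2 (τ=1/2); S_2(τ)=25505/17696

y_0=5 y_1=-5 y_2=-2 y_3=4 y_4=-5 y_5=2
S(7/2) = 25505/17696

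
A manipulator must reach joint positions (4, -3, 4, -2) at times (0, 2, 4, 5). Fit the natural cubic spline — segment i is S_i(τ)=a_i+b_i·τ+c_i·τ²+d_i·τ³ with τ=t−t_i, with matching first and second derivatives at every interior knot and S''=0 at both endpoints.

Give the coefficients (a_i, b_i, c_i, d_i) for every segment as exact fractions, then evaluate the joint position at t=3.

  seg 0: a=4 b=-69/11 c=0 d=61/88
  seg 1: a=-3 b=45/22 c=183/44 d=-151/88
  seg 2: a=4 b=-21/11 c=-135/22 d=45/22
S(3) = 131/88

Δ: Δ0=-7/2, Δ1=7/2, Δ2=-6
row 1: diag=8, rhs=42; c'=1/4, d'=21/4
row 2: denom=6−2·1/4=11/2; d'=(-57−2·21/4)/(11/2)=-135/11
back: M2=-135/11
back: M1=21/4−1/4·-135/11=183/22
M: M0=0, M1=183/22, M2=-135/11, M3=0
seg 0: a=4, c=M0/2=0, d=(M1−M0)/(6·2)=61/88, b=Δ0−h0·(2M0+M1)/6=-69/11
seg 1: a=-3, c=M1/2=183/44, d=(M2−M1)/(6·2)=-151/88, b=Δ1−h1·(2M1+M2)/6=45/22
seg 2: a=4, c=M2/2=-135/22, d=(M3−M2)/(6·1)=45/22, b=Δ2−h2·(2M2+M3)/6=-21/11
t_q=3 → seg 1, τ=1; S=-3+45/22·τ+183/44·τ²+-151/88·τ³=131/88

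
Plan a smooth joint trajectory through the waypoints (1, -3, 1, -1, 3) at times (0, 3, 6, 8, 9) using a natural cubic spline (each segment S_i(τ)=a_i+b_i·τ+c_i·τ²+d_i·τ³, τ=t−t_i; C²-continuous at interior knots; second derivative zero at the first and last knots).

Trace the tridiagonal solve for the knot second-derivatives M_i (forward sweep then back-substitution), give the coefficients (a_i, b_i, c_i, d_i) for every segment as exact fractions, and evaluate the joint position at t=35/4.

  seg 0: a=1 b=-248/103 c=0 d=332/2781
  seg 1: a=-3 b=84/103 c=332/309 d=-836/2781
  seg 2: a=1 b=-88/103 c=-168/103 d=321/412
  seg 3: a=-1 b=203/103 c=627/206 d=-209/206
S(35/4) = 23233/13184

Δ: Δ0=-4/3, Δ1=4/3, Δ2=-1, Δ3=4
row 1: diag=12, rhs=16; c'=1/4, d'=4/3
row 2: denom=10−3·1/4=37/4; d'=(-14−3·4/3)/(37/4)=-72/37
row 3: denom=6−2·8/37=206/37; d'=(30−2·-72/37)/(206/37)=627/103
back: M3=627/103
back: M2=-72/37−8/37·627/103=-336/103
back: M1=4/3−1/4·-336/103=664/309
M: M0=0, M1=664/309, M2=-336/103, M3=627/103, M4=0
seg 0: a=1, c=M0/2=0, d=(M1−M0)/(6·3)=332/2781, b=Δ0−h0·(2M0+M1)/6=-248/103
seg 1: a=-3, c=M1/2=332/309, d=(M2−M1)/(6·3)=-836/2781, b=Δ1−h1·(2M1+M2)/6=84/103
seg 2: a=1, c=M2/2=-168/103, d=(M3−M2)/(6·2)=321/412, b=Δ2−h2·(2M2+M3)/6=-88/103
seg 3: a=-1, c=M3/2=627/206, d=(M4−M3)/(6·1)=-209/206, b=Δ3−h3·(2M3+M4)/6=203/103
t_q=35/4 → seg 3, τ=3/4; S=-1+203/103·τ+627/206·τ²+-209/206·τ³=23233/13184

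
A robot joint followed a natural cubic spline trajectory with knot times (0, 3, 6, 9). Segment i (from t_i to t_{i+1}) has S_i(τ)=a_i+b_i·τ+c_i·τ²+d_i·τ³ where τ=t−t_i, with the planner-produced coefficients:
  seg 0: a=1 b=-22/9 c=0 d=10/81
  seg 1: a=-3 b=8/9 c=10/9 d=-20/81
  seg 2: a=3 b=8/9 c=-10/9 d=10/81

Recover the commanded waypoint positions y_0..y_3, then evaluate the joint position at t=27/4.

y_0 = S_0(0) = a_0 = 1
y_1 = S_1(0) = a_1 = -3
y_2 = S_2(0) = a_2 = 3
y_3 = S_2(3) = -1
t_q=27/4 is in segment 2 (τ=3/4); S_2(τ)=99/32

y_0=1 y_1=-3 y_2=3 y_3=-1
S(27/4) = 99/32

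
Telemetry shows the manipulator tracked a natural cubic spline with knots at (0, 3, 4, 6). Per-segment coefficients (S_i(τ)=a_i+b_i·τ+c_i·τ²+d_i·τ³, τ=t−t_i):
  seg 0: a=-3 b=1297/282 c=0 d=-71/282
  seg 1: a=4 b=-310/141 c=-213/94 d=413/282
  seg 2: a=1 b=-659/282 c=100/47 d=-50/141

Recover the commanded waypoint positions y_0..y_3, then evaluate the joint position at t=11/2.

y_0 = S_0(0) = a_0 = -3
y_1 = S_1(0) = a_1 = 4
y_2 = S_2(0) = a_2 = 1
y_3 = S_2(2) = 2
t_q=11/2 is in segment 2 (τ=3/2); S_2(τ)=51/47

y_0=-3 y_1=4 y_2=1 y_3=2
S(11/2) = 51/47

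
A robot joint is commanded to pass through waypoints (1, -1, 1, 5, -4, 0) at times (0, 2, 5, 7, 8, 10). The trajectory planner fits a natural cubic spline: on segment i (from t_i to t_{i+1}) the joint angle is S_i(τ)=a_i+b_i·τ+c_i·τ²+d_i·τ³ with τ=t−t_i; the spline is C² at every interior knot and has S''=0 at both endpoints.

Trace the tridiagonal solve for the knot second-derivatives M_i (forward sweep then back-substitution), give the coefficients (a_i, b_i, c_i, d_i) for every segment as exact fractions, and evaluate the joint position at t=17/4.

Δ: Δ0=-1, Δ1=2/3, Δ2=2, Δ3=-9, Δ4=2
row 1: diag=10, rhs=10; c'=3/10, d'=1
row 2: denom=10−3·3/10=91/10; d'=(8−3·1)/(91/10)=50/91
row 3: denom=6−2·20/91=506/91; d'=(-66−2·50/91)/(506/91)=-3053/253
row 4: denom=6−1·91/506=2945/506; d'=(66−1·-3053/253)/(2945/506)=39502/2945
back: M4=39502/2945
back: M3=-3053/253−91/506·39502/2945=-42642/2945
back: M2=50/91−20/91·-42642/2945=2198/589
back: M1=1−3/10·2198/589=-352/2945
M: M0=0, M1=-352/2945, M2=2198/589, M3=-42642/2945, M4=39502/2945, M5=0
seg 0: a=1, c=M0/2=0, d=(M1−M0)/(6·2)=-88/8835, b=Δ0−h0·(2M0+M1)/6=-8483/8835
seg 1: a=-1, c=M1/2=-176/2945, d=(M2−M1)/(6·3)=5671/26505, b=Δ1−h1·(2M1+M2)/6=-9539/8835
seg 2: a=1, c=M2/2=1099/589, d=(M3−M2)/(6·2)=-13408/8835, b=Δ2−h2·(2M2+M3)/6=38332/8835
seg 3: a=5, c=M3/2=-21321/2945, d=(M4−M3)/(6·1)=41072/8835, b=Δ3−h3·(2M3+M4)/6=-56624/8835
seg 4: a=-4, c=M4/2=19751/2945, d=(M5−M4)/(6·2)=-19751/17670, b=Δ4−h4·(2M4+M5)/6=-61334/8835
t_q=17/4 → seg 1, τ=9/4; S=-1+-9539/8835·τ+-176/2945·τ²+5671/26505·τ³=-48805/37696

  seg 0: a=1 b=-8483/8835 c=0 d=-88/8835
  seg 1: a=-1 b=-9539/8835 c=-176/2945 d=5671/26505
  seg 2: a=1 b=38332/8835 c=1099/589 d=-13408/8835
  seg 3: a=5 b=-56624/8835 c=-21321/2945 d=41072/8835
  seg 4: a=-4 b=-61334/8835 c=19751/2945 d=-19751/17670
S(17/4) = -48805/37696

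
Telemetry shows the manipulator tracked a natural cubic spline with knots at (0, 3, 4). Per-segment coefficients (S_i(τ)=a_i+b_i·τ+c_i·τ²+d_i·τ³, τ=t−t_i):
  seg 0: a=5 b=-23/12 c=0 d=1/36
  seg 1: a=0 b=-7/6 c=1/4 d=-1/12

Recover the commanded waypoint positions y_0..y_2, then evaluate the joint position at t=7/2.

y_0=5 y_1=0 y_2=-1
S(7/2) = -17/32

y_0 = S_0(0) = a_0 = 5
y_1 = S_1(0) = a_1 = 0
y_2 = S_1(1) = -1
t_q=7/2 is in segment 1 (τ=1/2); S_1(τ)=-17/32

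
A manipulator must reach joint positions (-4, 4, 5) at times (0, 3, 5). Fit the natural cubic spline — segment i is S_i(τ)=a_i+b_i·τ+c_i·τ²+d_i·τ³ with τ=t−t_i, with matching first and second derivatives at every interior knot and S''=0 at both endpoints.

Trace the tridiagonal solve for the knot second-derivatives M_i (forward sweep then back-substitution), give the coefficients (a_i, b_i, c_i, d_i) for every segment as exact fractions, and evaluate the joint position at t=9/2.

Δ: Δ0=8/3, Δ1=1/2
row 1: diag=10, rhs=-13; c'=1/5, d'=-13/10
back: M1=-13/10
M: M0=0, M1=-13/10, M2=0
seg 0: a=-4, c=M0/2=0, d=(M1−M0)/(6·3)=-13/180, b=Δ0−h0·(2M0+M1)/6=199/60
seg 1: a=4, c=M1/2=-13/20, d=(M2−M1)/(6·2)=13/120, b=Δ1−h1·(2M1+M2)/6=41/30
t_q=9/2 → seg 1, τ=3/2; S=4+41/30·τ+-13/20·τ²+13/120·τ³=317/64

  seg 0: a=-4 b=199/60 c=0 d=-13/180
  seg 1: a=4 b=41/30 c=-13/20 d=13/120
S(9/2) = 317/64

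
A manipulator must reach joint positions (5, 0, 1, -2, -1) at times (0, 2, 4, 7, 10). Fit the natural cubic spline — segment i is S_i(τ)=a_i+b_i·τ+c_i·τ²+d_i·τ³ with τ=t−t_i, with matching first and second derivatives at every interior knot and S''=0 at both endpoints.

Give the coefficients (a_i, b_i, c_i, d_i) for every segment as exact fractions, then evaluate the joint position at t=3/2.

Δ: Δ0=-5/2, Δ1=1/2, Δ2=-1, Δ3=1/3
row 1: diag=8, rhs=18; c'=1/4, d'=9/4
row 2: denom=10−2·1/4=19/2; d'=(-9−2·9/4)/(19/2)=-27/19
row 3: denom=12−3·6/19=210/19; d'=(8−3·-27/19)/(210/19)=233/210
back: M3=233/210
back: M2=-27/19−6/19·233/210=-62/35
back: M1=9/4−1/4·-62/35=377/140
M: M0=0, M1=377/140, M2=-62/35, M3=233/210, M4=0
seg 0: a=5, c=M0/2=0, d=(M1−M0)/(6·2)=377/1680, b=Δ0−h0·(2M0+M1)/6=-1427/420
seg 1: a=0, c=M1/2=377/280, d=(M2−M1)/(6·2)=-125/336, b=Δ1−h1·(2M1+M2)/6=-74/105
seg 2: a=1, c=M2/2=-31/35, d=(M3−M2)/(6·3)=121/756, b=Δ2−h2·(2M2+M3)/6=13/60
seg 3: a=-2, c=M3/2=233/420, d=(M4−M3)/(6·3)=-233/3780, b=Δ3−h3·(2M3+M4)/6=-163/210
t_q=3/2 → seg 0, τ=3/2; S=5+-1427/420·τ+0·τ²+377/1680·τ³=423/640

  seg 0: a=5 b=-1427/420 c=0 d=377/1680
  seg 1: a=0 b=-74/105 c=377/280 d=-125/336
  seg 2: a=1 b=13/60 c=-31/35 d=121/756
  seg 3: a=-2 b=-163/210 c=233/420 d=-233/3780
S(3/2) = 423/640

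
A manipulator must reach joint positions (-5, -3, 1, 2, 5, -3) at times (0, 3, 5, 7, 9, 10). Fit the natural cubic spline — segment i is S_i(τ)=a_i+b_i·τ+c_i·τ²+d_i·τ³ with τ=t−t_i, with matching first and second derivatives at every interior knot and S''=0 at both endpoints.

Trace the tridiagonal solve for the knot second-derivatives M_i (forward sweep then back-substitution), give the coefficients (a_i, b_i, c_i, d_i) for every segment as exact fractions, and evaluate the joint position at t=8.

Δ: Δ0=2/3, Δ1=2, Δ2=1/2, Δ3=3/2, Δ4=-8
row 1: diag=10, rhs=8; c'=1/5, d'=4/5
row 2: denom=8−2·1/5=38/5; d'=(-9−2·4/5)/(38/5)=-53/38
row 3: denom=8−2·5/19=142/19; d'=(6−2·-53/38)/(142/19)=167/142
row 4: denom=6−2·19/71=388/71; d'=(-57−2·167/142)/(388/71)=-2107/194
back: M4=-2107/194
back: M3=167/142−19/71·-2107/194=396/97
back: M2=-53/38−5/19·396/97=-479/194
back: M1=4/5−1/5·-479/194=251/194
M: M0=0, M1=251/194, M2=-479/194, M3=396/97, M4=-2107/194, M5=0
seg 0: a=-5, c=M0/2=0, d=(M1−M0)/(6·3)=251/3492, b=Δ0−h0·(2M0+M1)/6=23/1164
seg 1: a=-3, c=M1/2=251/388, d=(M2−M1)/(6·2)=-365/1164, b=Δ1−h1·(2M1+M2)/6=1141/582
seg 2: a=1, c=M2/2=-479/388, d=(M3−M2)/(6·2)=1271/2328, b=Δ2−h2·(2M2+M3)/6=457/582
seg 3: a=2, c=M3/2=198/97, d=(M4−M3)/(6·2)=-2899/2328, b=Δ3−h3·(2M3+M4)/6=698/291
seg 4: a=5, c=M4/2=-2107/388, d=(M5−M4)/(6·1)=2107/1164, b=Δ4−h4·(2M4+M5)/6=-2549/582
t_q=8 → seg 3, τ=1; S=2+698/291·τ+198/97·τ²+-2899/2328·τ³=4031/776

  seg 0: a=-5 b=23/1164 c=0 d=251/3492
  seg 1: a=-3 b=1141/582 c=251/388 d=-365/1164
  seg 2: a=1 b=457/582 c=-479/388 d=1271/2328
  seg 3: a=2 b=698/291 c=198/97 d=-2899/2328
  seg 4: a=5 b=-2549/582 c=-2107/388 d=2107/1164
S(8) = 4031/776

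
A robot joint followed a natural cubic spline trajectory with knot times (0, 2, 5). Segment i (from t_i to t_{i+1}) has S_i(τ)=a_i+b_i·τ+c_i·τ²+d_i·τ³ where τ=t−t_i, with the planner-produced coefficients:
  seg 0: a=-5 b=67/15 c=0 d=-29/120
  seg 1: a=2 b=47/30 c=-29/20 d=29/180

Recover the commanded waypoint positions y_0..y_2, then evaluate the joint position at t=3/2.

y_0 = S_0(0) = a_0 = -5
y_1 = S_1(0) = a_1 = 2
y_2 = S_1(3) = -2
t_q=3/2 is in segment 0 (τ=3/2); S_0(τ)=283/320

y_0=-5 y_1=2 y_2=-2
S(3/2) = 283/320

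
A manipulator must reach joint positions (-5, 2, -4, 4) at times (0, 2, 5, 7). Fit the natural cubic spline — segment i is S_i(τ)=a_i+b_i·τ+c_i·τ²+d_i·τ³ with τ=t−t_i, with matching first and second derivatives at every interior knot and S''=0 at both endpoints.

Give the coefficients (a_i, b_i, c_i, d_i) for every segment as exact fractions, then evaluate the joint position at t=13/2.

Δ: Δ0=7/2, Δ1=-2, Δ2=4
row 1: diag=10, rhs=-33; c'=3/10, d'=-33/10
row 2: denom=10−3·3/10=91/10; d'=(36−3·-33/10)/(91/10)=459/91
back: M2=459/91
back: M1=-33/10−3/10·459/91=-438/91
M: M0=0, M1=-438/91, M2=459/91, M3=0
seg 0: a=-5, c=M0/2=0, d=(M1−M0)/(6·2)=-73/182, b=Δ0−h0·(2M0+M1)/6=929/182
seg 1: a=2, c=M1/2=-219/91, d=(M2−M1)/(6·3)=23/42, b=Δ1−h1·(2M1+M2)/6=53/182
seg 2: a=-4, c=M2/2=459/182, d=(M3−M2)/(6·2)=-153/364, b=Δ2−h2·(2M2+M3)/6=58/91
t_q=13/2 → seg 2, τ=3/2; S=-4+58/91·τ+459/182·τ²+-153/364·τ³=3529/2912

  seg 0: a=-5 b=929/182 c=0 d=-73/182
  seg 1: a=2 b=53/182 c=-219/91 d=23/42
  seg 2: a=-4 b=58/91 c=459/182 d=-153/364
S(13/2) = 3529/2912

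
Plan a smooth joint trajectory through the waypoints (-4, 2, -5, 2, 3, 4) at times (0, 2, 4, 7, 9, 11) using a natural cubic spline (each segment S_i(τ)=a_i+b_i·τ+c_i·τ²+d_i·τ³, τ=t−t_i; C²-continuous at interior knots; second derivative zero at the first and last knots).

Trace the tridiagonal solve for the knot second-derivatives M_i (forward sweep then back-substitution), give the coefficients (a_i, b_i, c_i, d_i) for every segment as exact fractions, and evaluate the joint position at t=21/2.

  seg 0: a=-4 b=1987/390 c=0 d=-817/1560
  seg 1: a=2 b=-232/195 c=-817/260 d=155/156
  seg 2: a=-5 b=-358/195 c=733/260 d=-223/468
  seg 3: a=2 b=1727/780 c=-191/130 d=191/624
  seg 4: a=3 b=2/195 c=191/520 d=-191/3120
S(21/2) = 6049/1664

Δ: Δ0=3, Δ1=-7/2, Δ2=7/3, Δ3=1/2, Δ4=1/2
row 1: diag=8, rhs=-39; c'=1/4, d'=-39/8
row 2: denom=10−2·1/4=19/2; d'=(35−2·-39/8)/(19/2)=179/38
row 3: denom=10−3·6/19=172/19; d'=(-11−3·179/38)/(172/19)=-955/344
row 4: denom=8−2·19/86=325/43; d'=(0−2·-955/344)/(325/43)=191/260
back: M4=191/260
back: M3=-955/344−19/86·191/260=-191/65
back: M2=179/38−6/19·-191/65=733/130
back: M1=-39/8−1/4·733/130=-817/130
M: M0=0, M1=-817/130, M2=733/130, M3=-191/65, M4=191/260, M5=0
seg 0: a=-4, c=M0/2=0, d=(M1−M0)/(6·2)=-817/1560, b=Δ0−h0·(2M0+M1)/6=1987/390
seg 1: a=2, c=M1/2=-817/260, d=(M2−M1)/(6·2)=155/156, b=Δ1−h1·(2M1+M2)/6=-232/195
seg 2: a=-5, c=M2/2=733/260, d=(M3−M2)/(6·3)=-223/468, b=Δ2−h2·(2M2+M3)/6=-358/195
seg 3: a=2, c=M3/2=-191/130, d=(M4−M3)/(6·2)=191/624, b=Δ3−h3·(2M3+M4)/6=1727/780
seg 4: a=3, c=M4/2=191/520, d=(M5−M4)/(6·2)=-191/3120, b=Δ4−h4·(2M4+M5)/6=2/195
t_q=21/2 → seg 4, τ=3/2; S=3+2/195·τ+191/520·τ²+-191/3120·τ³=6049/1664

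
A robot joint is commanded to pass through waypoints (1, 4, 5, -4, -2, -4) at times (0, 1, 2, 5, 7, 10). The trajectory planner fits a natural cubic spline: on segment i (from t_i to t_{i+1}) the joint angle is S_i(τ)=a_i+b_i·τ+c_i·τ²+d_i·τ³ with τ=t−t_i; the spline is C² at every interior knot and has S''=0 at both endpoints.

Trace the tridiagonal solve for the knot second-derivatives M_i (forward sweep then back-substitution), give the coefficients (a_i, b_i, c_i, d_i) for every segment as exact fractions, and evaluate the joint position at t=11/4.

Δ: Δ0=3, Δ1=1, Δ2=-3, Δ3=1, Δ4=-2/3
row 1: diag=4, rhs=-12; c'=1/4, d'=-3
row 2: denom=8−1·1/4=31/4; d'=(-24−1·-3)/(31/4)=-84/31
row 3: denom=10−3·12/31=274/31; d'=(24−3·-84/31)/(274/31)=498/137
row 4: denom=10−2·31/137=1308/137; d'=(-10−2·498/137)/(1308/137)=-1183/654
back: M4=-1183/654
back: M3=498/137−31/137·-1183/654=2645/654
back: M2=-84/31−12/31·2645/654=-466/109
back: M1=-3−1/4·-466/109=-421/218
M: M0=0, M1=-421/218, M2=-466/109, M3=2645/654, M4=-1183/654, M5=0
seg 0: a=1, c=M0/2=0, d=(M1−M0)/(6·1)=-421/1308, b=Δ0−h0·(2M0+M1)/6=4345/1308
seg 1: a=4, c=M1/2=-421/436, d=(M2−M1)/(6·1)=-511/1308, b=Δ1−h1·(2M1+M2)/6=1541/654
seg 2: a=5, c=M2/2=-233/109, d=(M3−M2)/(6·3)=5441/11772, b=Δ2−h2·(2M2+M3)/6=-977/1308
seg 3: a=-4, c=M3/2=2645/1308, d=(M4−M3)/(6·2)=-319/654, b=Δ3−h3·(2M3+M4)/6=-715/654
seg 4: a=-2, c=M4/2=-1183/1308, d=(M5−M4)/(6·3)=1183/11772, b=Δ4−h4·(2M4+M5)/6=249/218
t_q=11/4 → seg 2, τ=3/4; S=5+-977/1308·τ+-233/109·τ²+5441/11772·τ³=95777/27904

  seg 0: a=1 b=4345/1308 c=0 d=-421/1308
  seg 1: a=4 b=1541/654 c=-421/436 d=-511/1308
  seg 2: a=5 b=-977/1308 c=-233/109 d=5441/11772
  seg 3: a=-4 b=-715/654 c=2645/1308 d=-319/654
  seg 4: a=-2 b=249/218 c=-1183/1308 d=1183/11772
S(11/4) = 95777/27904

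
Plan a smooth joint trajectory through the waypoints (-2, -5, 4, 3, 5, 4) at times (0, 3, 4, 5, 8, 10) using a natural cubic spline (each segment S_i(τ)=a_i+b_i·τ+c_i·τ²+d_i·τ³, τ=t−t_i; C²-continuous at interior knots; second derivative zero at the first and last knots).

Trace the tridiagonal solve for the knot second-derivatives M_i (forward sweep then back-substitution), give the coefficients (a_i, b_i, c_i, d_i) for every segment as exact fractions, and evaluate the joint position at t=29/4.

  seg 0: a=-2 b=-25063/4242 c=0 d=20821/38178
  seg 1: a=-5 b=18700/2121 c=20821/4242 d=-6681/1414
  seg 2: a=4 b=18913/4242 c=-19654/2121 d=16153/4242
  seg 3: a=3 b=-1874/707 c=9151/4242 d=-13381/38178
  seg 4: a=5 b=1173/1414 c=-705/707 d=235/1414
S(29/4) = 358797/90496

Δ: Δ0=-1, Δ1=9, Δ2=-1, Δ3=2/3, Δ4=-1/2
row 1: diag=8, rhs=60; c'=1/8, d'=15/2
row 2: denom=4−1·1/8=31/8; d'=(-60−1·15/2)/(31/8)=-540/31
row 3: denom=8−1·8/31=240/31; d'=(10−1·-540/31)/(240/31)=85/24
row 4: denom=10−3·31/80=707/80; d'=(-7−3·85/24)/(707/80)=-1410/707
back: M4=-1410/707
back: M3=85/24−31/80·-1410/707=9151/2121
back: M2=-540/31−8/31·9151/2121=-39308/2121
back: M1=15/2−1/8·-39308/2121=20821/2121
M: M0=0, M1=20821/2121, M2=-39308/2121, M3=9151/2121, M4=-1410/707, M5=0
seg 0: a=-2, c=M0/2=0, d=(M1−M0)/(6·3)=20821/38178, b=Δ0−h0·(2M0+M1)/6=-25063/4242
seg 1: a=-5, c=M1/2=20821/4242, d=(M2−M1)/(6·1)=-6681/1414, b=Δ1−h1·(2M1+M2)/6=18700/2121
seg 2: a=4, c=M2/2=-19654/2121, d=(M3−M2)/(6·1)=16153/4242, b=Δ2−h2·(2M2+M3)/6=18913/4242
seg 3: a=3, c=M3/2=9151/4242, d=(M4−M3)/(6·3)=-13381/38178, b=Δ3−h3·(2M3+M4)/6=-1874/707
seg 4: a=5, c=M4/2=-705/707, d=(M5−M4)/(6·2)=235/1414, b=Δ4−h4·(2M4+M5)/6=1173/1414
t_q=29/4 → seg 3, τ=9/4; S=3+-1874/707·τ+9151/4242·τ²+-13381/38178·τ³=358797/90496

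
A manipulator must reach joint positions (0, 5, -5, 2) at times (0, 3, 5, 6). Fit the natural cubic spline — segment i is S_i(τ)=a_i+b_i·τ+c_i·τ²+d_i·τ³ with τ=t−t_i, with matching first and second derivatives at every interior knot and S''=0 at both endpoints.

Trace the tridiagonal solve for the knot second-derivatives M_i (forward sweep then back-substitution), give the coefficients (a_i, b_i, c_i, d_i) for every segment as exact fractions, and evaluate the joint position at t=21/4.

Δ: Δ0=5/3, Δ1=-5, Δ2=7
row 1: diag=10, rhs=-40; c'=1/5, d'=-4
row 2: denom=6−2·1/5=28/5; d'=(72−2·-4)/(28/5)=100/7
back: M2=100/7
back: M1=-4−1/5·100/7=-48/7
M: M0=0, M1=-48/7, M2=100/7, M3=0
seg 0: a=0, c=M0/2=0, d=(M1−M0)/(6·3)=-8/21, b=Δ0−h0·(2M0+M1)/6=107/21
seg 1: a=5, c=M1/2=-24/7, d=(M2−M1)/(6·2)=37/21, b=Δ1−h1·(2M1+M2)/6=-109/21
seg 2: a=-5, c=M2/2=50/7, d=(M3−M2)/(6·1)=-50/21, b=Δ2−h2·(2M2+M3)/6=47/21
t_q=21/4 → seg 2, τ=1/4; S=-5+47/21·τ+50/7·τ²+-50/21·τ³=-129/32

  seg 0: a=0 b=107/21 c=0 d=-8/21
  seg 1: a=5 b=-109/21 c=-24/7 d=37/21
  seg 2: a=-5 b=47/21 c=50/7 d=-50/21
S(21/4) = -129/32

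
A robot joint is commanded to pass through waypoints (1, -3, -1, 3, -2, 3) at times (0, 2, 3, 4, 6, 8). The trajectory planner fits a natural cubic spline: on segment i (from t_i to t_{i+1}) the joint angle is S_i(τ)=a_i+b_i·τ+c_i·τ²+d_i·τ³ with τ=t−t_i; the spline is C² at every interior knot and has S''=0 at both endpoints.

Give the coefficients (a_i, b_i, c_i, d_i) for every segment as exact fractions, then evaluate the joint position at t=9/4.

Δ: Δ0=-2, Δ1=2, Δ2=4, Δ3=-5/2, Δ4=5/2
row 1: diag=6, rhs=24; c'=1/6, d'=4
row 2: denom=4−1·1/6=23/6; d'=(12−1·4)/(23/6)=48/23
row 3: denom=6−1·6/23=132/23; d'=(-39−1·48/23)/(132/23)=-315/44
row 4: denom=8−2·23/66=241/33; d'=(30−2·-315/44)/(241/33)=2925/482
back: M4=2925/482
back: M3=-315/44−23/66·2925/482=-2235/241
back: M2=48/23−6/23·-2235/241=1086/241
back: M1=4−1/6·1086/241=783/241
M: M0=0, M1=783/241, M2=1086/241, M3=-2235/241, M4=2925/482, M5=0
seg 0: a=1, c=M0/2=0, d=(M1−M0)/(6·2)=261/964, b=Δ0−h0·(2M0+M1)/6=-743/241
seg 1: a=-3, c=M1/2=783/482, d=(M2−M1)/(6·1)=101/482, b=Δ1−h1·(2M1+M2)/6=40/241
seg 2: a=-1, c=M2/2=543/241, d=(M3−M2)/(6·1)=-1107/482, b=Δ2−h2·(2M2+M3)/6=1949/482
seg 3: a=3, c=M3/2=-2235/482, d=(M4−M3)/(6·2)=2465/1928, b=Δ3−h3·(2M3+M4)/6=400/241
seg 4: a=-2, c=M4/2=2925/964, d=(M5−M4)/(6·2)=-975/1928, b=Δ4−h4·(2M4+M5)/6=-745/482
t_q=9/4 → seg 1, τ=1/4; S=-3+40/241·τ+783/482·τ²+101/482·τ³=-88031/30848

  seg 0: a=1 b=-743/241 c=0 d=261/964
  seg 1: a=-3 b=40/241 c=783/482 d=101/482
  seg 2: a=-1 b=1949/482 c=543/241 d=-1107/482
  seg 3: a=3 b=400/241 c=-2235/482 d=2465/1928
  seg 4: a=-2 b=-745/482 c=2925/964 d=-975/1928
S(9/4) = -88031/30848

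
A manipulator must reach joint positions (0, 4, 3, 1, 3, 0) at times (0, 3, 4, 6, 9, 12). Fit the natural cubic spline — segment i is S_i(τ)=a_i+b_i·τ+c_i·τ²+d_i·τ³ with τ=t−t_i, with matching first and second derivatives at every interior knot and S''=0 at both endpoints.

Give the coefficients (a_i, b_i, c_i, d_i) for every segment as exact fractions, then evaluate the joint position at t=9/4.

  seg 0: a=0 b=1180/537 c=0 d=-464/4833
  seg 1: a=4 b=-212/537 c=-464/537 d=139/537
  seg 2: a=3 b=-241/179 c=-47/537 d=70/537
  seg 3: a=1 b=-71/537 c=373/537 d=-230/1611
  seg 4: a=3 b=97/537 c=-317/537 d=317/4833
S(9/4) = 2757/716

Δ: Δ0=4/3, Δ1=-1, Δ2=-1, Δ3=2/3, Δ4=-1
row 1: diag=8, rhs=-14; c'=1/8, d'=-7/4
row 2: denom=6−1·1/8=47/8; d'=(0−1·-7/4)/(47/8)=14/47
row 3: denom=10−2·16/47=438/47; d'=(10−2·14/47)/(438/47)=221/219
row 4: denom=12−3·47/146=1611/146; d'=(-10−3·221/219)/(1611/146)=-634/537
back: M4=-634/537
back: M3=221/219−47/146·-634/537=746/537
back: M2=14/47−16/47·746/537=-94/537
back: M1=-7/4−1/8·-94/537=-928/537
M: M0=0, M1=-928/537, M2=-94/537, M3=746/537, M4=-634/537, M5=0
seg 0: a=0, c=M0/2=0, d=(M1−M0)/(6·3)=-464/4833, b=Δ0−h0·(2M0+M1)/6=1180/537
seg 1: a=4, c=M1/2=-464/537, d=(M2−M1)/(6·1)=139/537, b=Δ1−h1·(2M1+M2)/6=-212/537
seg 2: a=3, c=M2/2=-47/537, d=(M3−M2)/(6·2)=70/537, b=Δ2−h2·(2M2+M3)/6=-241/179
seg 3: a=1, c=M3/2=373/537, d=(M4−M3)/(6·3)=-230/1611, b=Δ3−h3·(2M3+M4)/6=-71/537
seg 4: a=3, c=M4/2=-317/537, d=(M5−M4)/(6·3)=317/4833, b=Δ4−h4·(2M4+M5)/6=97/537
t_q=9/4 → seg 0, τ=9/4; S=0+1180/537·τ+0·τ²+-464/4833·τ³=2757/716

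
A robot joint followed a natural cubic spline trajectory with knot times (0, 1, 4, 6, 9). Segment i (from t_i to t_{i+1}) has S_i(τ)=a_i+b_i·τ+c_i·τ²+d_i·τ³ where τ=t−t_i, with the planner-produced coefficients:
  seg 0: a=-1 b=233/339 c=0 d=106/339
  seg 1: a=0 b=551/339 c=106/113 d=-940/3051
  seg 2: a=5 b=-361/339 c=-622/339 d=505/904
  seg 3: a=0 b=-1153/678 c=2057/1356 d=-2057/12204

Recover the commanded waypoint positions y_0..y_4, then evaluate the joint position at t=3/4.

y_0=-1 y_1=0 y_2=5 y_3=0 y_4=4
S(3/4) = -1275/3616

y_0 = S_0(0) = a_0 = -1
y_1 = S_1(0) = a_1 = 0
y_2 = S_2(0) = a_2 = 5
y_3 = S_3(0) = a_3 = 0
y_4 = S_3(3) = 4
t_q=3/4 is in segment 0 (τ=3/4); S_0(τ)=-1275/3616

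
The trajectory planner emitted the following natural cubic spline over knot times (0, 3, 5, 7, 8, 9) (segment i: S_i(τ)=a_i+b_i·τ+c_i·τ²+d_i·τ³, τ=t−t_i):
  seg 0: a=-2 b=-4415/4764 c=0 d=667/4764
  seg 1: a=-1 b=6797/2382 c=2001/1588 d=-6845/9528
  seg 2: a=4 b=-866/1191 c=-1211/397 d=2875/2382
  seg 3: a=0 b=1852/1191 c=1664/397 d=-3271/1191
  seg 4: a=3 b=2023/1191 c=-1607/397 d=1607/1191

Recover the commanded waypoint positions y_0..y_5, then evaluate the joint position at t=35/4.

y_0=-2 y_1=-1 y_2=4 y_3=0 y_4=3 y_5=2
S(35/4) = 65203/25408

y_0 = S_0(0) = a_0 = -2
y_1 = S_1(0) = a_1 = -1
y_2 = S_2(0) = a_2 = 4
y_3 = S_3(0) = a_3 = 0
y_4 = S_4(0) = a_4 = 3
y_5 = S_4(1) = 2
t_q=35/4 is in segment 4 (τ=3/4); S_4(τ)=65203/25408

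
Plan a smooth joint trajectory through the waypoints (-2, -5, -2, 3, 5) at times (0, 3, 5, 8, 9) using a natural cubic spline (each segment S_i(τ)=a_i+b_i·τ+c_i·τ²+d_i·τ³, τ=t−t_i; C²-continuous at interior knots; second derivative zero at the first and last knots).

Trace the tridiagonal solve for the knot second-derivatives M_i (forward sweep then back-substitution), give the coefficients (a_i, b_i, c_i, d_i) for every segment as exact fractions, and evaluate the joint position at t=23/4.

  seg 0: a=-2 b=-2417/1356 c=0 d=1061/12204
  seg 1: a=-5 b=383/678 c=1061/1356 d=-427/2712
  seg 2: a=-2 b=204/113 c=-55/339 d=118/3051
  seg 3: a=3 b=212/113 c=21/113 d=-7/113
S(23/4) = -2607/3616

Δ: Δ0=-1, Δ1=3/2, Δ2=5/3, Δ3=2
row 1: diag=10, rhs=15; c'=1/5, d'=3/2
row 2: denom=10−2·1/5=48/5; d'=(1−2·3/2)/(48/5)=-5/24
row 3: denom=8−3·5/16=113/16; d'=(2−3·-5/24)/(113/16)=42/113
back: M3=42/113
back: M2=-5/24−5/16·42/113=-110/339
back: M1=3/2−1/5·-110/339=1061/678
M: M0=0, M1=1061/678, M2=-110/339, M3=42/113, M4=0
seg 0: a=-2, c=M0/2=0, d=(M1−M0)/(6·3)=1061/12204, b=Δ0−h0·(2M0+M1)/6=-2417/1356
seg 1: a=-5, c=M1/2=1061/1356, d=(M2−M1)/(6·2)=-427/2712, b=Δ1−h1·(2M1+M2)/6=383/678
seg 2: a=-2, c=M2/2=-55/339, d=(M3−M2)/(6·3)=118/3051, b=Δ2−h2·(2M2+M3)/6=204/113
seg 3: a=3, c=M3/2=21/113, d=(M4−M3)/(6·1)=-7/113, b=Δ3−h3·(2M3+M4)/6=212/113
t_q=23/4 → seg 2, τ=3/4; S=-2+204/113·τ+-55/339·τ²+118/3051·τ³=-2607/3616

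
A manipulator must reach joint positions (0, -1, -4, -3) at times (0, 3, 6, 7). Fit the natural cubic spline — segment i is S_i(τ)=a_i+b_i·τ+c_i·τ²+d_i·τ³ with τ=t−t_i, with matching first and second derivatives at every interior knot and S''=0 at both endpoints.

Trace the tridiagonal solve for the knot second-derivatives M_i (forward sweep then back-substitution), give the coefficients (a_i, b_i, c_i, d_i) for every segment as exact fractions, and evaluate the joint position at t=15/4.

Δ: Δ0=-1/3, Δ1=-1, Δ2=1
row 1: diag=12, rhs=-4; c'=1/4, d'=-1/3
row 2: denom=8−3·1/4=29/4; d'=(12−3·-1/3)/(29/4)=52/29
back: M2=52/29
back: M1=-1/3−1/4·52/29=-68/87
M: M0=0, M1=-68/87, M2=52/29, M3=0
seg 0: a=0, c=M0/2=0, d=(M1−M0)/(6·3)=-34/783, b=Δ0−h0·(2M0+M1)/6=5/87
seg 1: a=-1, c=M1/2=-34/87, d=(M2−M1)/(6·3)=112/783, b=Δ1−h1·(2M1+M2)/6=-97/87
seg 2: a=-4, c=M2/2=26/29, d=(M3−M2)/(6·1)=-26/87, b=Δ2−h2·(2M2+M3)/6=35/87
t_q=15/4 → seg 1, τ=3/4; S=-1+-97/87·τ+-34/87·τ²+112/783·τ³=-463/232

  seg 0: a=0 b=5/87 c=0 d=-34/783
  seg 1: a=-1 b=-97/87 c=-34/87 d=112/783
  seg 2: a=-4 b=35/87 c=26/29 d=-26/87
S(15/4) = -463/232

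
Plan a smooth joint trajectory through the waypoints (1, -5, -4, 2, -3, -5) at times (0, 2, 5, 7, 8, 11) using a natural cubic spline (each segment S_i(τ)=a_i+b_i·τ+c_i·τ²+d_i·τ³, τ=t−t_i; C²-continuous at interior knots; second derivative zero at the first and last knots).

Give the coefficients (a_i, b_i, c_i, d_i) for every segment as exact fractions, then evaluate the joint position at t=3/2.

  seg 0: a=1 b=-13219/3957 c=0 d=337/3957
  seg 1: a=-5 b=-9175/3957 c=674/1319 d=164/1319
  seg 2: a=-4 b=16241/3957 c=2150/1319 d=-8635/7914
  seg 3: a=2 b=-9769/3957 c=-6485/1319 d=9439/3957
  seg 4: a=-3 b=-20362/3957 c=2954/1319 d=-2954/11871
S(3/2) = -39291/10552

Δ: Δ0=-3, Δ1=1/3, Δ2=3, Δ3=-5, Δ4=-2/3
row 1: diag=10, rhs=20; c'=3/10, d'=2
row 2: denom=10−3·3/10=91/10; d'=(16−3·2)/(91/10)=100/91
row 3: denom=6−2·20/91=506/91; d'=(-48−2·100/91)/(506/91)=-2284/253
row 4: denom=8−1·91/506=3957/506; d'=(26−1·-2284/253)/(3957/506)=5908/1319
back: M4=5908/1319
back: M3=-2284/253−91/506·5908/1319=-12970/1319
back: M2=100/91−20/91·-12970/1319=4300/1319
back: M1=2−3/10·4300/1319=1348/1319
M: M0=0, M1=1348/1319, M2=4300/1319, M3=-12970/1319, M4=5908/1319, M5=0
seg 0: a=1, c=M0/2=0, d=(M1−M0)/(6·2)=337/3957, b=Δ0−h0·(2M0+M1)/6=-13219/3957
seg 1: a=-5, c=M1/2=674/1319, d=(M2−M1)/(6·3)=164/1319, b=Δ1−h1·(2M1+M2)/6=-9175/3957
seg 2: a=-4, c=M2/2=2150/1319, d=(M3−M2)/(6·2)=-8635/7914, b=Δ2−h2·(2M2+M3)/6=16241/3957
seg 3: a=2, c=M3/2=-6485/1319, d=(M4−M3)/(6·1)=9439/3957, b=Δ3−h3·(2M3+M4)/6=-9769/3957
seg 4: a=-3, c=M4/2=2954/1319, d=(M5−M4)/(6·3)=-2954/11871, b=Δ4−h4·(2M4+M5)/6=-20362/3957
t_q=3/2 → seg 0, τ=3/2; S=1+-13219/3957·τ+0·τ²+337/3957·τ³=-39291/10552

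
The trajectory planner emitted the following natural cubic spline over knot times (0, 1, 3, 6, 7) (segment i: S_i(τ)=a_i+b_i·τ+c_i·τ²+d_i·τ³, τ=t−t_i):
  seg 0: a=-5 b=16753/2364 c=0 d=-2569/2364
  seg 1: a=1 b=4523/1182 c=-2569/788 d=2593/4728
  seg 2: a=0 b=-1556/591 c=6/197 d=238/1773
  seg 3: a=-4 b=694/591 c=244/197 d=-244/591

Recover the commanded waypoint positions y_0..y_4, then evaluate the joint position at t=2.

y_0 = S_0(0) = a_0 = -5
y_1 = S_1(0) = a_1 = 1
y_2 = S_2(0) = a_2 = 0
y_3 = S_3(0) = a_3 = -4
y_4 = S_3(1) = -2
t_q=2 is in segment 1 (τ=1); S_1(τ)=3333/1576

y_0=-5 y_1=1 y_2=0 y_3=-4 y_4=-2
S(2) = 3333/1576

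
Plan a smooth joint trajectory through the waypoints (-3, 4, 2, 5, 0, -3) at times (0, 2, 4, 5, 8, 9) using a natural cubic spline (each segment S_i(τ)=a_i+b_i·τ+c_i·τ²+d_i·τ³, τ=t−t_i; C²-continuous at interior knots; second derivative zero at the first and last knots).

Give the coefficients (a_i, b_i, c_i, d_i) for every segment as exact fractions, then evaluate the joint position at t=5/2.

Δ: Δ0=7/2, Δ1=-1, Δ2=3, Δ3=-5/3, Δ4=-3
row 1: diag=8, rhs=-27; c'=1/4, d'=-27/8
row 2: denom=6−2·1/4=11/2; d'=(24−2·-27/8)/(11/2)=123/22
row 3: denom=8−1·2/11=86/11; d'=(-28−1·123/22)/(86/11)=-739/172
row 4: denom=8−3·33/86=589/86; d'=(-8−3·-739/172)/(589/86)=841/1178
back: M4=841/1178
back: M3=-739/172−33/86·841/1178=-2692/589
back: M2=123/22−2/11·-2692/589=7565/1178
back: M1=-27/8−1/4·7565/1178=-5867/1178
M: M0=0, M1=-5867/1178, M2=7565/1178, M3=-2692/589, M4=841/1178, M5=0
seg 0: a=-3, c=M0/2=0, d=(M1−M0)/(6·2)=-5867/14136, b=Δ0−h0·(2M0+M1)/6=9118/1767
seg 1: a=4, c=M1/2=-5867/2356, d=(M2−M1)/(6·2)=1679/1767, b=Δ1−h1·(2M1+M2)/6=635/3534
seg 2: a=2, c=M2/2=7565/2356, d=(M3−M2)/(6·1)=-12949/7068, b=Δ2−h2·(2M2+M3)/6=5729/3534
seg 3: a=5, c=M3/2=-1346/589, d=(M4−M3)/(6·3)=2075/7068, b=Δ3−h3·(2M3+M4)/6=18001/7068
seg 4: a=0, c=M4/2=841/2356, d=(M5−M4)/(6·1)=-841/7068, b=Δ4−h4·(2M4+M5)/6=-11443/3534
t_q=5/2 → seg 1, τ=1/2; S=4+635/3534·τ+-5867/2356·τ²+1679/1767·τ³=33795/9424

  seg 0: a=-3 b=9118/1767 c=0 d=-5867/14136
  seg 1: a=4 b=635/3534 c=-5867/2356 d=1679/1767
  seg 2: a=2 b=5729/3534 c=7565/2356 d=-12949/7068
  seg 3: a=5 b=18001/7068 c=-1346/589 d=2075/7068
  seg 4: a=0 b=-11443/3534 c=841/2356 d=-841/7068
S(5/2) = 33795/9424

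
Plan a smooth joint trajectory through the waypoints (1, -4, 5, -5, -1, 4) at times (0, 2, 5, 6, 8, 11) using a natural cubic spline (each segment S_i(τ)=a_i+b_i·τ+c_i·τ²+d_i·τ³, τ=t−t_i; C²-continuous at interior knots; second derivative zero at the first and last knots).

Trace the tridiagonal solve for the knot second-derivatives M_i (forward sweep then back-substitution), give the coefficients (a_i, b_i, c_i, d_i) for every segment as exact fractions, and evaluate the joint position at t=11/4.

  seg 0: a=1 b=-4900/969 c=0 d=4955/7752
  seg 1: a=-4 b=5065/1938 c=4955/1292 d=-43097/34884
  seg 2: a=5 b=-1763/228 c=-7058/969 d=6481/1292
  seg 3: a=-5 b=-14053/1938 c=30097/3876 d=-507/323
  seg 4: a=-1 b=9637/1938 c=-6407/3876 d=6407/34884
S(11/4) = -33389/82688

Δ: Δ0=-5/2, Δ1=3, Δ2=-10, Δ3=2, Δ4=5/3
row 1: diag=10, rhs=33; c'=3/10, d'=33/10
row 2: denom=8−3·3/10=71/10; d'=(-78−3·33/10)/(71/10)=-879/71
row 3: denom=6−1·10/71=416/71; d'=(72−1·-879/71)/(416/71)=5991/416
row 4: denom=10−2·71/208=969/104; d'=(-2−2·5991/416)/(969/104)=-6407/1938
back: M4=-6407/1938
back: M3=5991/416−71/208·-6407/1938=30097/1938
back: M2=-879/71−10/71·30097/1938=-14116/969
back: M1=33/10−3/10·-14116/969=4955/646
M: M0=0, M1=4955/646, M2=-14116/969, M3=30097/1938, M4=-6407/1938, M5=0
seg 0: a=1, c=M0/2=0, d=(M1−M0)/(6·2)=4955/7752, b=Δ0−h0·(2M0+M1)/6=-4900/969
seg 1: a=-4, c=M1/2=4955/1292, d=(M2−M1)/(6·3)=-43097/34884, b=Δ1−h1·(2M1+M2)/6=5065/1938
seg 2: a=5, c=M2/2=-7058/969, d=(M3−M2)/(6·1)=6481/1292, b=Δ2−h2·(2M2+M3)/6=-1763/228
seg 3: a=-5, c=M3/2=30097/3876, d=(M4−M3)/(6·2)=-507/323, b=Δ3−h3·(2M3+M4)/6=-14053/1938
seg 4: a=-1, c=M4/2=-6407/3876, d=(M5−M4)/(6·3)=6407/34884, b=Δ4−h4·(2M4+M5)/6=9637/1938
t_q=11/4 → seg 1, τ=3/4; S=-4+5065/1938·τ+4955/1292·τ²+-43097/34884·τ³=-33389/82688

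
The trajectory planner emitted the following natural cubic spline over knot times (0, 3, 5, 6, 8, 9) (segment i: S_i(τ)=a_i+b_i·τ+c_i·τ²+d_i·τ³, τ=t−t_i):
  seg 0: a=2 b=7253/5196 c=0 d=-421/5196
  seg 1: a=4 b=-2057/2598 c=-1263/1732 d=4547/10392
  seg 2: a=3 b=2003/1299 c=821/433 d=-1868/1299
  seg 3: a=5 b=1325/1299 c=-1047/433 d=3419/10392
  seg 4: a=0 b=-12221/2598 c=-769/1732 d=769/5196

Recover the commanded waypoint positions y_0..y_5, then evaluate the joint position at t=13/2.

y_0=2 y_1=4 y_2=3 y_3=5 y_4=0 y_5=-5
S(13/2) = 137081/27712

y_0 = S_0(0) = a_0 = 2
y_1 = S_1(0) = a_1 = 4
y_2 = S_2(0) = a_2 = 3
y_3 = S_3(0) = a_3 = 5
y_4 = S_4(0) = a_4 = 0
y_5 = S_4(1) = -5
t_q=13/2 is in segment 3 (τ=1/2); S_3(τ)=137081/27712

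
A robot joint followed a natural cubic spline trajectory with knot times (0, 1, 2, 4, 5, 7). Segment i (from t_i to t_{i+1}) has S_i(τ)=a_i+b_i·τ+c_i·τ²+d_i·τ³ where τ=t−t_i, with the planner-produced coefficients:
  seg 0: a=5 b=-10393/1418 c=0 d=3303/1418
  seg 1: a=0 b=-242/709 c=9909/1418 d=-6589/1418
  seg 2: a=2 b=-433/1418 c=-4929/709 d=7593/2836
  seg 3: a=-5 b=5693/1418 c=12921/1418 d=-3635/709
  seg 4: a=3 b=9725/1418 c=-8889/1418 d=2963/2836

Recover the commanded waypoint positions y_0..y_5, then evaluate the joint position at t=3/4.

y_0=5 y_1=0 y_2=2 y_3=-5 y_4=3 y_5=0
S(3/4) = 44077/90752

y_0 = S_0(0) = a_0 = 5
y_1 = S_1(0) = a_1 = 0
y_2 = S_2(0) = a_2 = 2
y_3 = S_3(0) = a_3 = -5
y_4 = S_4(0) = a_4 = 3
y_5 = S_4(2) = 0
t_q=3/4 is in segment 0 (τ=3/4); S_0(τ)=44077/90752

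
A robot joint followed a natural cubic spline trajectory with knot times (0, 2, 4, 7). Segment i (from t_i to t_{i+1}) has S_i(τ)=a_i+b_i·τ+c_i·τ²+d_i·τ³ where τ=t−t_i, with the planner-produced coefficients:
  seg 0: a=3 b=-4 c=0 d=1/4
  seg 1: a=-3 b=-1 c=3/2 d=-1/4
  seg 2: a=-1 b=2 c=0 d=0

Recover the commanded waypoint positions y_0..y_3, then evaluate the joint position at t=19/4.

y_0=3 y_1=-3 y_2=-1 y_3=5
S(19/4) = 1/2

y_0 = S_0(0) = a_0 = 3
y_1 = S_1(0) = a_1 = -3
y_2 = S_2(0) = a_2 = -1
y_3 = S_2(3) = 5
t_q=19/4 is in segment 2 (τ=3/4); S_2(τ)=1/2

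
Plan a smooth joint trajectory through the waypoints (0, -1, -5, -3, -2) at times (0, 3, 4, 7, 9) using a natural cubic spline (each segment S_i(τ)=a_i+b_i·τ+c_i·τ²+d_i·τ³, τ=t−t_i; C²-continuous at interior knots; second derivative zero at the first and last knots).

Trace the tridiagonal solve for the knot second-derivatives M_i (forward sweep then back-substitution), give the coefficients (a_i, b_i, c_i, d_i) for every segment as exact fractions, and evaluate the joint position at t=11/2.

Δ: Δ0=-1/3, Δ1=-4, Δ2=2/3, Δ3=1/2
row 1: diag=8, rhs=-22; c'=1/8, d'=-11/4
row 2: denom=8−1·1/8=63/8; d'=(28−1·-11/4)/(63/8)=82/21
row 3: denom=10−3·8/21=62/7; d'=(-1−3·82/21)/(62/7)=-89/62
back: M3=-89/62
back: M2=82/21−8/21·-89/62=138/31
back: M1=-11/4−1/8·138/31=-205/62
M: M0=0, M1=-205/62, M2=138/31, M3=-89/62, M4=0
seg 0: a=0, c=M0/2=0, d=(M1−M0)/(6·3)=-205/1116, b=Δ0−h0·(2M0+M1)/6=491/372
seg 1: a=-1, c=M1/2=-205/124, d=(M2−M1)/(6·1)=481/372, b=Δ1−h1·(2M1+M2)/6=-677/186
seg 2: a=-5, c=M2/2=69/31, d=(M3−M2)/(6·3)=-365/1116, b=Δ2−h2·(2M2+M3)/6=-1141/372
seg 3: a=-3, c=M3/2=-89/124, d=(M4−M3)/(6·2)=89/744, b=Δ3−h3·(2M3+M4)/6=271/186
t_q=11/2 → seg 2, τ=3/2; S=-5+-1141/372·τ+69/31·τ²+-365/1116·τ³=-5651/992

  seg 0: a=0 b=491/372 c=0 d=-205/1116
  seg 1: a=-1 b=-677/186 c=-205/124 d=481/372
  seg 2: a=-5 b=-1141/372 c=69/31 d=-365/1116
  seg 3: a=-3 b=271/186 c=-89/124 d=89/744
S(11/2) = -5651/992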